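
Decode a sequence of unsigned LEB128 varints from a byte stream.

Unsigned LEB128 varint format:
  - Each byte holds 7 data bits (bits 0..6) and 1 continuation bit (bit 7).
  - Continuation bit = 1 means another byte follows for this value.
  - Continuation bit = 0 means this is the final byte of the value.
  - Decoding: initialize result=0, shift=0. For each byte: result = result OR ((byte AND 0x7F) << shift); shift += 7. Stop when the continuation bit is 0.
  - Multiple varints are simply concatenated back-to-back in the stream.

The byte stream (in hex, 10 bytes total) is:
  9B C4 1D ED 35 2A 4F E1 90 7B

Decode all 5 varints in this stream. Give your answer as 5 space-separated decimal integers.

Answer: 483867 6893 42 79 2017377

Derivation:
  byte[0]=0x9B cont=1 payload=0x1B=27: acc |= 27<<0 -> acc=27 shift=7
  byte[1]=0xC4 cont=1 payload=0x44=68: acc |= 68<<7 -> acc=8731 shift=14
  byte[2]=0x1D cont=0 payload=0x1D=29: acc |= 29<<14 -> acc=483867 shift=21 [end]
Varint 1: bytes[0:3] = 9B C4 1D -> value 483867 (3 byte(s))
  byte[3]=0xED cont=1 payload=0x6D=109: acc |= 109<<0 -> acc=109 shift=7
  byte[4]=0x35 cont=0 payload=0x35=53: acc |= 53<<7 -> acc=6893 shift=14 [end]
Varint 2: bytes[3:5] = ED 35 -> value 6893 (2 byte(s))
  byte[5]=0x2A cont=0 payload=0x2A=42: acc |= 42<<0 -> acc=42 shift=7 [end]
Varint 3: bytes[5:6] = 2A -> value 42 (1 byte(s))
  byte[6]=0x4F cont=0 payload=0x4F=79: acc |= 79<<0 -> acc=79 shift=7 [end]
Varint 4: bytes[6:7] = 4F -> value 79 (1 byte(s))
  byte[7]=0xE1 cont=1 payload=0x61=97: acc |= 97<<0 -> acc=97 shift=7
  byte[8]=0x90 cont=1 payload=0x10=16: acc |= 16<<7 -> acc=2145 shift=14
  byte[9]=0x7B cont=0 payload=0x7B=123: acc |= 123<<14 -> acc=2017377 shift=21 [end]
Varint 5: bytes[7:10] = E1 90 7B -> value 2017377 (3 byte(s))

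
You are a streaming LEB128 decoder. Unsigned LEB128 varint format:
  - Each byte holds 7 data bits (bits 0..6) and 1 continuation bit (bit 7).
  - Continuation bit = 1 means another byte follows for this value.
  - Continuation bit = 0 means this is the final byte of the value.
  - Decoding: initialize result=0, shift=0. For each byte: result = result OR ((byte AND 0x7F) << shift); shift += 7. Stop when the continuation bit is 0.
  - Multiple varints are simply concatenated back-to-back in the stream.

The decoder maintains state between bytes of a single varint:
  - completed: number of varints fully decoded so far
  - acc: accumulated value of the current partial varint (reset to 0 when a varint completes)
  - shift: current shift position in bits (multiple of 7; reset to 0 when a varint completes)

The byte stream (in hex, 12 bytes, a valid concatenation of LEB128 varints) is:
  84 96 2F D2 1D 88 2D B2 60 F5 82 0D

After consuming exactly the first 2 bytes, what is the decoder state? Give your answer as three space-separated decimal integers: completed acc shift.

byte[0]=0x84 cont=1 payload=0x04: acc |= 4<<0 -> completed=0 acc=4 shift=7
byte[1]=0x96 cont=1 payload=0x16: acc |= 22<<7 -> completed=0 acc=2820 shift=14

Answer: 0 2820 14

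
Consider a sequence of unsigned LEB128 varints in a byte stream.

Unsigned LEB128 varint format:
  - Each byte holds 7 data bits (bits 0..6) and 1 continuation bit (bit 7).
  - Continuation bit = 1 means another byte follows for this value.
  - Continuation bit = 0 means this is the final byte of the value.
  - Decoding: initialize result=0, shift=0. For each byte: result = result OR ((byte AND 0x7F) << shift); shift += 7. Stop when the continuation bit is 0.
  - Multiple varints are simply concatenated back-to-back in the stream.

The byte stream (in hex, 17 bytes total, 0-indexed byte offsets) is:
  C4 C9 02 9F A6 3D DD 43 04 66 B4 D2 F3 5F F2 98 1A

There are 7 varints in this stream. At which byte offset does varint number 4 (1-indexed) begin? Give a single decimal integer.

Answer: 8

Derivation:
  byte[0]=0xC4 cont=1 payload=0x44=68: acc |= 68<<0 -> acc=68 shift=7
  byte[1]=0xC9 cont=1 payload=0x49=73: acc |= 73<<7 -> acc=9412 shift=14
  byte[2]=0x02 cont=0 payload=0x02=2: acc |= 2<<14 -> acc=42180 shift=21 [end]
Varint 1: bytes[0:3] = C4 C9 02 -> value 42180 (3 byte(s))
  byte[3]=0x9F cont=1 payload=0x1F=31: acc |= 31<<0 -> acc=31 shift=7
  byte[4]=0xA6 cont=1 payload=0x26=38: acc |= 38<<7 -> acc=4895 shift=14
  byte[5]=0x3D cont=0 payload=0x3D=61: acc |= 61<<14 -> acc=1004319 shift=21 [end]
Varint 2: bytes[3:6] = 9F A6 3D -> value 1004319 (3 byte(s))
  byte[6]=0xDD cont=1 payload=0x5D=93: acc |= 93<<0 -> acc=93 shift=7
  byte[7]=0x43 cont=0 payload=0x43=67: acc |= 67<<7 -> acc=8669 shift=14 [end]
Varint 3: bytes[6:8] = DD 43 -> value 8669 (2 byte(s))
  byte[8]=0x04 cont=0 payload=0x04=4: acc |= 4<<0 -> acc=4 shift=7 [end]
Varint 4: bytes[8:9] = 04 -> value 4 (1 byte(s))
  byte[9]=0x66 cont=0 payload=0x66=102: acc |= 102<<0 -> acc=102 shift=7 [end]
Varint 5: bytes[9:10] = 66 -> value 102 (1 byte(s))
  byte[10]=0xB4 cont=1 payload=0x34=52: acc |= 52<<0 -> acc=52 shift=7
  byte[11]=0xD2 cont=1 payload=0x52=82: acc |= 82<<7 -> acc=10548 shift=14
  byte[12]=0xF3 cont=1 payload=0x73=115: acc |= 115<<14 -> acc=1894708 shift=21
  byte[13]=0x5F cont=0 payload=0x5F=95: acc |= 95<<21 -> acc=201124148 shift=28 [end]
Varint 6: bytes[10:14] = B4 D2 F3 5F -> value 201124148 (4 byte(s))
  byte[14]=0xF2 cont=1 payload=0x72=114: acc |= 114<<0 -> acc=114 shift=7
  byte[15]=0x98 cont=1 payload=0x18=24: acc |= 24<<7 -> acc=3186 shift=14
  byte[16]=0x1A cont=0 payload=0x1A=26: acc |= 26<<14 -> acc=429170 shift=21 [end]
Varint 7: bytes[14:17] = F2 98 1A -> value 429170 (3 byte(s))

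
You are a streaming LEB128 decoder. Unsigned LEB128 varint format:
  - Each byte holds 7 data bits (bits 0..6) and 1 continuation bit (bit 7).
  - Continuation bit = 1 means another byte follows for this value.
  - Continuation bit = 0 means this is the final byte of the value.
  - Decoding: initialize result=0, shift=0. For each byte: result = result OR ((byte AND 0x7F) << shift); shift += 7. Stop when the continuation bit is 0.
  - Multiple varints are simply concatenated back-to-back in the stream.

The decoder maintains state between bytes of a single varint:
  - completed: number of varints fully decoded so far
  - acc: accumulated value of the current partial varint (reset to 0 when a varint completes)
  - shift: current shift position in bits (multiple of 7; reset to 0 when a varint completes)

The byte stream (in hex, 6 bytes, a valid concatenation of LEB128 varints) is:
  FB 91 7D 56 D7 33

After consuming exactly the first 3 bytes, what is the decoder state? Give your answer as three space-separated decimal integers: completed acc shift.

byte[0]=0xFB cont=1 payload=0x7B: acc |= 123<<0 -> completed=0 acc=123 shift=7
byte[1]=0x91 cont=1 payload=0x11: acc |= 17<<7 -> completed=0 acc=2299 shift=14
byte[2]=0x7D cont=0 payload=0x7D: varint #1 complete (value=2050299); reset -> completed=1 acc=0 shift=0

Answer: 1 0 0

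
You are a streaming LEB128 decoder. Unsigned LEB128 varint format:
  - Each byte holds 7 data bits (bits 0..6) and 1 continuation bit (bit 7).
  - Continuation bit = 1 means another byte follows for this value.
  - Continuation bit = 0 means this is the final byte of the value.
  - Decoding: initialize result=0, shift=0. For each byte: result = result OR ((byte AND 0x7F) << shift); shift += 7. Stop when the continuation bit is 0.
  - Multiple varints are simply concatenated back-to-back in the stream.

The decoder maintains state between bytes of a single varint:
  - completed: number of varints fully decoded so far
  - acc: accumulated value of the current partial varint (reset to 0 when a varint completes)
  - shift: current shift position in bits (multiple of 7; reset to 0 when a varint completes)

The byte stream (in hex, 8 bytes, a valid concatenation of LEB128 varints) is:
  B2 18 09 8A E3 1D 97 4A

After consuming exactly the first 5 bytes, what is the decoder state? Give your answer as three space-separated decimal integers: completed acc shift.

Answer: 2 12682 14

Derivation:
byte[0]=0xB2 cont=1 payload=0x32: acc |= 50<<0 -> completed=0 acc=50 shift=7
byte[1]=0x18 cont=0 payload=0x18: varint #1 complete (value=3122); reset -> completed=1 acc=0 shift=0
byte[2]=0x09 cont=0 payload=0x09: varint #2 complete (value=9); reset -> completed=2 acc=0 shift=0
byte[3]=0x8A cont=1 payload=0x0A: acc |= 10<<0 -> completed=2 acc=10 shift=7
byte[4]=0xE3 cont=1 payload=0x63: acc |= 99<<7 -> completed=2 acc=12682 shift=14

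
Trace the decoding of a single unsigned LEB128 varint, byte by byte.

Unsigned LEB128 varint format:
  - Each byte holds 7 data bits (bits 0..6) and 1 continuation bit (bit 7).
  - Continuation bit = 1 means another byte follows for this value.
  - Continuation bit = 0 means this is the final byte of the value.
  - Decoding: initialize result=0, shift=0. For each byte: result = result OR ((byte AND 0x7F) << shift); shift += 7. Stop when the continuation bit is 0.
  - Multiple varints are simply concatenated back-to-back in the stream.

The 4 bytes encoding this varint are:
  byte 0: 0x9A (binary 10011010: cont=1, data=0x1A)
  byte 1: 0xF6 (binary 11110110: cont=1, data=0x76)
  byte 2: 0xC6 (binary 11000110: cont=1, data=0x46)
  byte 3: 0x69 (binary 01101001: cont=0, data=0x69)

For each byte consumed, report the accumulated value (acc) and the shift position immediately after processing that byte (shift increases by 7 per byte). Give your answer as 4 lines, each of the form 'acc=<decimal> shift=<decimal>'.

byte 0=0x9A: payload=0x1A=26, contrib = 26<<0 = 26; acc -> 26, shift -> 7
byte 1=0xF6: payload=0x76=118, contrib = 118<<7 = 15104; acc -> 15130, shift -> 14
byte 2=0xC6: payload=0x46=70, contrib = 70<<14 = 1146880; acc -> 1162010, shift -> 21
byte 3=0x69: payload=0x69=105, contrib = 105<<21 = 220200960; acc -> 221362970, shift -> 28

Answer: acc=26 shift=7
acc=15130 shift=14
acc=1162010 shift=21
acc=221362970 shift=28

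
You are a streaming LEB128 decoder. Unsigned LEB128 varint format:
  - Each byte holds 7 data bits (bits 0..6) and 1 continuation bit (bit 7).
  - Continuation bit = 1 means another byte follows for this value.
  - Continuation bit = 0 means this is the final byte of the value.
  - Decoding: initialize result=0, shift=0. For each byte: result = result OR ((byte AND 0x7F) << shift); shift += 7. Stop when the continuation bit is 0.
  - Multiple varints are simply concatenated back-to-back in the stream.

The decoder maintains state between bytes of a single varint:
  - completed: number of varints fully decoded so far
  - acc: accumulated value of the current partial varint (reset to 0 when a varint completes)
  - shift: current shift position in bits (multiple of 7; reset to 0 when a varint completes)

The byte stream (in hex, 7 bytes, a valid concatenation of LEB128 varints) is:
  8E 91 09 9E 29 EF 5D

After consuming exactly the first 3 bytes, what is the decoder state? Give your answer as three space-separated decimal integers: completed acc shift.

byte[0]=0x8E cont=1 payload=0x0E: acc |= 14<<0 -> completed=0 acc=14 shift=7
byte[1]=0x91 cont=1 payload=0x11: acc |= 17<<7 -> completed=0 acc=2190 shift=14
byte[2]=0x09 cont=0 payload=0x09: varint #1 complete (value=149646); reset -> completed=1 acc=0 shift=0

Answer: 1 0 0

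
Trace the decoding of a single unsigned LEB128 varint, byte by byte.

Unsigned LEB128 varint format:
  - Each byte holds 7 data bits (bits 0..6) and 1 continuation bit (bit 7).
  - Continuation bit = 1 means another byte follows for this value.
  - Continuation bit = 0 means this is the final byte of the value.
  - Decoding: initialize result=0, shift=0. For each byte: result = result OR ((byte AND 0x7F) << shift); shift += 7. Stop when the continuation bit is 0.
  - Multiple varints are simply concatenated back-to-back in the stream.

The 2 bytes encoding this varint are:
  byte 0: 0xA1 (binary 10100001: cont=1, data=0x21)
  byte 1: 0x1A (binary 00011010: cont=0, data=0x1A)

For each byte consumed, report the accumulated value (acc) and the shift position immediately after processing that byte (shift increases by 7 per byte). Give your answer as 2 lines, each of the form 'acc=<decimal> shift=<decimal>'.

byte 0=0xA1: payload=0x21=33, contrib = 33<<0 = 33; acc -> 33, shift -> 7
byte 1=0x1A: payload=0x1A=26, contrib = 26<<7 = 3328; acc -> 3361, shift -> 14

Answer: acc=33 shift=7
acc=3361 shift=14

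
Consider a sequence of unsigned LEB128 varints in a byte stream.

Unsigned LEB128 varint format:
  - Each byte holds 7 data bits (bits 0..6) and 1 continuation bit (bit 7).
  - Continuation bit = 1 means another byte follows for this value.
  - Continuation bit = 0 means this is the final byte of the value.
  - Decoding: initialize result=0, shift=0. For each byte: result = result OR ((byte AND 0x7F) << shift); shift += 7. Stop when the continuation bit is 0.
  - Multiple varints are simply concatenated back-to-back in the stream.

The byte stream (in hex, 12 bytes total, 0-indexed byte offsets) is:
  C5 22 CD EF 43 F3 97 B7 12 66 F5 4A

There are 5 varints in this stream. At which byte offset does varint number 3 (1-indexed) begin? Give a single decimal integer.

Answer: 5

Derivation:
  byte[0]=0xC5 cont=1 payload=0x45=69: acc |= 69<<0 -> acc=69 shift=7
  byte[1]=0x22 cont=0 payload=0x22=34: acc |= 34<<7 -> acc=4421 shift=14 [end]
Varint 1: bytes[0:2] = C5 22 -> value 4421 (2 byte(s))
  byte[2]=0xCD cont=1 payload=0x4D=77: acc |= 77<<0 -> acc=77 shift=7
  byte[3]=0xEF cont=1 payload=0x6F=111: acc |= 111<<7 -> acc=14285 shift=14
  byte[4]=0x43 cont=0 payload=0x43=67: acc |= 67<<14 -> acc=1112013 shift=21 [end]
Varint 2: bytes[2:5] = CD EF 43 -> value 1112013 (3 byte(s))
  byte[5]=0xF3 cont=1 payload=0x73=115: acc |= 115<<0 -> acc=115 shift=7
  byte[6]=0x97 cont=1 payload=0x17=23: acc |= 23<<7 -> acc=3059 shift=14
  byte[7]=0xB7 cont=1 payload=0x37=55: acc |= 55<<14 -> acc=904179 shift=21
  byte[8]=0x12 cont=0 payload=0x12=18: acc |= 18<<21 -> acc=38652915 shift=28 [end]
Varint 3: bytes[5:9] = F3 97 B7 12 -> value 38652915 (4 byte(s))
  byte[9]=0x66 cont=0 payload=0x66=102: acc |= 102<<0 -> acc=102 shift=7 [end]
Varint 4: bytes[9:10] = 66 -> value 102 (1 byte(s))
  byte[10]=0xF5 cont=1 payload=0x75=117: acc |= 117<<0 -> acc=117 shift=7
  byte[11]=0x4A cont=0 payload=0x4A=74: acc |= 74<<7 -> acc=9589 shift=14 [end]
Varint 5: bytes[10:12] = F5 4A -> value 9589 (2 byte(s))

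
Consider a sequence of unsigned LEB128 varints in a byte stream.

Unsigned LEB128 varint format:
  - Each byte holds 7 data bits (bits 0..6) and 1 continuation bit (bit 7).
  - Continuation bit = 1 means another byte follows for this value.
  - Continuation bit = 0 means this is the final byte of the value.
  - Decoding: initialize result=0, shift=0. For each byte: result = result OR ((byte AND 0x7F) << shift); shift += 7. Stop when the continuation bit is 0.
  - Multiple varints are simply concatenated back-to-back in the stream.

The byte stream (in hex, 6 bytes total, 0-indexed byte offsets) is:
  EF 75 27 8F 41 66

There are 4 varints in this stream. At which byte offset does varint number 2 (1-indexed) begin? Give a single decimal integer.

Answer: 2

Derivation:
  byte[0]=0xEF cont=1 payload=0x6F=111: acc |= 111<<0 -> acc=111 shift=7
  byte[1]=0x75 cont=0 payload=0x75=117: acc |= 117<<7 -> acc=15087 shift=14 [end]
Varint 1: bytes[0:2] = EF 75 -> value 15087 (2 byte(s))
  byte[2]=0x27 cont=0 payload=0x27=39: acc |= 39<<0 -> acc=39 shift=7 [end]
Varint 2: bytes[2:3] = 27 -> value 39 (1 byte(s))
  byte[3]=0x8F cont=1 payload=0x0F=15: acc |= 15<<0 -> acc=15 shift=7
  byte[4]=0x41 cont=0 payload=0x41=65: acc |= 65<<7 -> acc=8335 shift=14 [end]
Varint 3: bytes[3:5] = 8F 41 -> value 8335 (2 byte(s))
  byte[5]=0x66 cont=0 payload=0x66=102: acc |= 102<<0 -> acc=102 shift=7 [end]
Varint 4: bytes[5:6] = 66 -> value 102 (1 byte(s))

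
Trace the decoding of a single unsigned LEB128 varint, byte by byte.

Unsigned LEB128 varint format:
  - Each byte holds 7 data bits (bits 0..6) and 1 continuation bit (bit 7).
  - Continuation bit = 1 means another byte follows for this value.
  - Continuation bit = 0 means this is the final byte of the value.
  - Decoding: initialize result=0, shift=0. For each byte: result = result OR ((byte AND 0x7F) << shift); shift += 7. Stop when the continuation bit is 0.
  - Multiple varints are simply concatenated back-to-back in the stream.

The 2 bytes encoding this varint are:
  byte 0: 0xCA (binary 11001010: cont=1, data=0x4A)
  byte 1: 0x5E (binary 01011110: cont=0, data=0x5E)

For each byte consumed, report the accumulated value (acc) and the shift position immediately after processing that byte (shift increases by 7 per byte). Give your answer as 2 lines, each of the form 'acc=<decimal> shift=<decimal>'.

byte 0=0xCA: payload=0x4A=74, contrib = 74<<0 = 74; acc -> 74, shift -> 7
byte 1=0x5E: payload=0x5E=94, contrib = 94<<7 = 12032; acc -> 12106, shift -> 14

Answer: acc=74 shift=7
acc=12106 shift=14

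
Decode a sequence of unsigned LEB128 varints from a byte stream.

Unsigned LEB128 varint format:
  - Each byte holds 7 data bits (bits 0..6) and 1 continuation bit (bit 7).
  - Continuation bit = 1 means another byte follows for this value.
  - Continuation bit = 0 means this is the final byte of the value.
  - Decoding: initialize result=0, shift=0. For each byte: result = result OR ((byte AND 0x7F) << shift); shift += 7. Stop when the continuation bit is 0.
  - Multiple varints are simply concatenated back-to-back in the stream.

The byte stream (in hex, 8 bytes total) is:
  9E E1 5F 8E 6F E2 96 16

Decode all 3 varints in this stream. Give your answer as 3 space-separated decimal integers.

  byte[0]=0x9E cont=1 payload=0x1E=30: acc |= 30<<0 -> acc=30 shift=7
  byte[1]=0xE1 cont=1 payload=0x61=97: acc |= 97<<7 -> acc=12446 shift=14
  byte[2]=0x5F cont=0 payload=0x5F=95: acc |= 95<<14 -> acc=1568926 shift=21 [end]
Varint 1: bytes[0:3] = 9E E1 5F -> value 1568926 (3 byte(s))
  byte[3]=0x8E cont=1 payload=0x0E=14: acc |= 14<<0 -> acc=14 shift=7
  byte[4]=0x6F cont=0 payload=0x6F=111: acc |= 111<<7 -> acc=14222 shift=14 [end]
Varint 2: bytes[3:5] = 8E 6F -> value 14222 (2 byte(s))
  byte[5]=0xE2 cont=1 payload=0x62=98: acc |= 98<<0 -> acc=98 shift=7
  byte[6]=0x96 cont=1 payload=0x16=22: acc |= 22<<7 -> acc=2914 shift=14
  byte[7]=0x16 cont=0 payload=0x16=22: acc |= 22<<14 -> acc=363362 shift=21 [end]
Varint 3: bytes[5:8] = E2 96 16 -> value 363362 (3 byte(s))

Answer: 1568926 14222 363362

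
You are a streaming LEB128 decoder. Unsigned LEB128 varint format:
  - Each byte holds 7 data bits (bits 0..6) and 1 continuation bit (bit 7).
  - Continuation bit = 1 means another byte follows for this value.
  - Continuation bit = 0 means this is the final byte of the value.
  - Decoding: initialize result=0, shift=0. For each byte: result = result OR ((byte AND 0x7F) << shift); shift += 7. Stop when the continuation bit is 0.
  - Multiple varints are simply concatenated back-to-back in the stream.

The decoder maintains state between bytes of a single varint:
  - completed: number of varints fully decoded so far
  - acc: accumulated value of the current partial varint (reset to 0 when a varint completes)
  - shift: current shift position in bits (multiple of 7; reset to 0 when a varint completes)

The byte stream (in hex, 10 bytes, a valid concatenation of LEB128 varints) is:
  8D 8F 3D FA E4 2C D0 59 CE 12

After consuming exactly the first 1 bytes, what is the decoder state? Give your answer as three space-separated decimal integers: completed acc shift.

byte[0]=0x8D cont=1 payload=0x0D: acc |= 13<<0 -> completed=0 acc=13 shift=7

Answer: 0 13 7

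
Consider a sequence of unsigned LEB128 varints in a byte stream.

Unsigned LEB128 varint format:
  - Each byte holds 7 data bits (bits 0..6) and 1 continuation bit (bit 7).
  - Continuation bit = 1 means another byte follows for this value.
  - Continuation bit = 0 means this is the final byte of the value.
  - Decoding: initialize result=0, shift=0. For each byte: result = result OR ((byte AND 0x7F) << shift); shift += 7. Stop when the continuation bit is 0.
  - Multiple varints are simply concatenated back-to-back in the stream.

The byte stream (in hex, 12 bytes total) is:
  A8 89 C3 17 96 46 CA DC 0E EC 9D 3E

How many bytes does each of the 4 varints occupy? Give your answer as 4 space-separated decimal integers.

Answer: 4 2 3 3

Derivation:
  byte[0]=0xA8 cont=1 payload=0x28=40: acc |= 40<<0 -> acc=40 shift=7
  byte[1]=0x89 cont=1 payload=0x09=9: acc |= 9<<7 -> acc=1192 shift=14
  byte[2]=0xC3 cont=1 payload=0x43=67: acc |= 67<<14 -> acc=1098920 shift=21
  byte[3]=0x17 cont=0 payload=0x17=23: acc |= 23<<21 -> acc=49333416 shift=28 [end]
Varint 1: bytes[0:4] = A8 89 C3 17 -> value 49333416 (4 byte(s))
  byte[4]=0x96 cont=1 payload=0x16=22: acc |= 22<<0 -> acc=22 shift=7
  byte[5]=0x46 cont=0 payload=0x46=70: acc |= 70<<7 -> acc=8982 shift=14 [end]
Varint 2: bytes[4:6] = 96 46 -> value 8982 (2 byte(s))
  byte[6]=0xCA cont=1 payload=0x4A=74: acc |= 74<<0 -> acc=74 shift=7
  byte[7]=0xDC cont=1 payload=0x5C=92: acc |= 92<<7 -> acc=11850 shift=14
  byte[8]=0x0E cont=0 payload=0x0E=14: acc |= 14<<14 -> acc=241226 shift=21 [end]
Varint 3: bytes[6:9] = CA DC 0E -> value 241226 (3 byte(s))
  byte[9]=0xEC cont=1 payload=0x6C=108: acc |= 108<<0 -> acc=108 shift=7
  byte[10]=0x9D cont=1 payload=0x1D=29: acc |= 29<<7 -> acc=3820 shift=14
  byte[11]=0x3E cont=0 payload=0x3E=62: acc |= 62<<14 -> acc=1019628 shift=21 [end]
Varint 4: bytes[9:12] = EC 9D 3E -> value 1019628 (3 byte(s))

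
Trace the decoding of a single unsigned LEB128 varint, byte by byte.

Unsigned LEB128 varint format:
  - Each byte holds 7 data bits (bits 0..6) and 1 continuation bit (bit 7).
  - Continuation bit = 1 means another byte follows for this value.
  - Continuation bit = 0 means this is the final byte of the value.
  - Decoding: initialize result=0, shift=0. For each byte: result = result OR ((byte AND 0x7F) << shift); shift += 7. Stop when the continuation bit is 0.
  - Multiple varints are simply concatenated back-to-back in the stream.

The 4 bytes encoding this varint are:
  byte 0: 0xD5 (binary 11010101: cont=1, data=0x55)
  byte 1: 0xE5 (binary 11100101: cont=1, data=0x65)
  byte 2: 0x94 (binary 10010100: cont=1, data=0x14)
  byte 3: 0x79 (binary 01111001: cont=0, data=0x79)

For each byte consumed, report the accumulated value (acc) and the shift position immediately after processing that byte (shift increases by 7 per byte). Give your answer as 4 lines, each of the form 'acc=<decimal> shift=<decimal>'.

byte 0=0xD5: payload=0x55=85, contrib = 85<<0 = 85; acc -> 85, shift -> 7
byte 1=0xE5: payload=0x65=101, contrib = 101<<7 = 12928; acc -> 13013, shift -> 14
byte 2=0x94: payload=0x14=20, contrib = 20<<14 = 327680; acc -> 340693, shift -> 21
byte 3=0x79: payload=0x79=121, contrib = 121<<21 = 253755392; acc -> 254096085, shift -> 28

Answer: acc=85 shift=7
acc=13013 shift=14
acc=340693 shift=21
acc=254096085 shift=28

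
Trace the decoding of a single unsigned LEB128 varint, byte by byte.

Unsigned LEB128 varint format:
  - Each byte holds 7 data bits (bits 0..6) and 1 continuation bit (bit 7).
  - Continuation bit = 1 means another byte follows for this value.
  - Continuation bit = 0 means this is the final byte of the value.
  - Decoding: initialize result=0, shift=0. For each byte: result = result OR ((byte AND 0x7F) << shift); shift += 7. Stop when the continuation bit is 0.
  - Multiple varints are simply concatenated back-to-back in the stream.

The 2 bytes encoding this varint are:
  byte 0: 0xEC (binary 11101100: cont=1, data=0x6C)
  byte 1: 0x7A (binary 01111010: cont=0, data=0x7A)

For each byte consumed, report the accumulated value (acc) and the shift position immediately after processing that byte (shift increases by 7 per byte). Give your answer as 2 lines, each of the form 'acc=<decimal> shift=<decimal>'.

Answer: acc=108 shift=7
acc=15724 shift=14

Derivation:
byte 0=0xEC: payload=0x6C=108, contrib = 108<<0 = 108; acc -> 108, shift -> 7
byte 1=0x7A: payload=0x7A=122, contrib = 122<<7 = 15616; acc -> 15724, shift -> 14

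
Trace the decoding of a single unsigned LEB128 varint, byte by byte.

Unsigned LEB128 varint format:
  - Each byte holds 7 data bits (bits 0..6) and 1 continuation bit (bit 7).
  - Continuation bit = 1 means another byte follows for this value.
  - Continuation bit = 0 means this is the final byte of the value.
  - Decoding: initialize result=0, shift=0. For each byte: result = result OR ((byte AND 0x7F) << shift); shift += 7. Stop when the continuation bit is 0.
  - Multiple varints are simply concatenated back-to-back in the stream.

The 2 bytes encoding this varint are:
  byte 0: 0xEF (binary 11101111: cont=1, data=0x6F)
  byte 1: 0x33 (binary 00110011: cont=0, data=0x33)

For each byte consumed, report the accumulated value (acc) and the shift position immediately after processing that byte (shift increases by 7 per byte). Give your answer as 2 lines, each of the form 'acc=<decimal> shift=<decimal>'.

byte 0=0xEF: payload=0x6F=111, contrib = 111<<0 = 111; acc -> 111, shift -> 7
byte 1=0x33: payload=0x33=51, contrib = 51<<7 = 6528; acc -> 6639, shift -> 14

Answer: acc=111 shift=7
acc=6639 shift=14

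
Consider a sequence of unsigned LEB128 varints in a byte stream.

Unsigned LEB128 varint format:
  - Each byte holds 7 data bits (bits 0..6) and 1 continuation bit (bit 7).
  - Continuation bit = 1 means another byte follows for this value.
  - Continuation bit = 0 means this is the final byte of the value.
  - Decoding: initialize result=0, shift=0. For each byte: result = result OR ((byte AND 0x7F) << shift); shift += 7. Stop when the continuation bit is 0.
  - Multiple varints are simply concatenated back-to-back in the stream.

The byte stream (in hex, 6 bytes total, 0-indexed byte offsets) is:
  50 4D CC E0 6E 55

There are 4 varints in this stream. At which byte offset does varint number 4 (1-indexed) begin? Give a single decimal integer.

Answer: 5

Derivation:
  byte[0]=0x50 cont=0 payload=0x50=80: acc |= 80<<0 -> acc=80 shift=7 [end]
Varint 1: bytes[0:1] = 50 -> value 80 (1 byte(s))
  byte[1]=0x4D cont=0 payload=0x4D=77: acc |= 77<<0 -> acc=77 shift=7 [end]
Varint 2: bytes[1:2] = 4D -> value 77 (1 byte(s))
  byte[2]=0xCC cont=1 payload=0x4C=76: acc |= 76<<0 -> acc=76 shift=7
  byte[3]=0xE0 cont=1 payload=0x60=96: acc |= 96<<7 -> acc=12364 shift=14
  byte[4]=0x6E cont=0 payload=0x6E=110: acc |= 110<<14 -> acc=1814604 shift=21 [end]
Varint 3: bytes[2:5] = CC E0 6E -> value 1814604 (3 byte(s))
  byte[5]=0x55 cont=0 payload=0x55=85: acc |= 85<<0 -> acc=85 shift=7 [end]
Varint 4: bytes[5:6] = 55 -> value 85 (1 byte(s))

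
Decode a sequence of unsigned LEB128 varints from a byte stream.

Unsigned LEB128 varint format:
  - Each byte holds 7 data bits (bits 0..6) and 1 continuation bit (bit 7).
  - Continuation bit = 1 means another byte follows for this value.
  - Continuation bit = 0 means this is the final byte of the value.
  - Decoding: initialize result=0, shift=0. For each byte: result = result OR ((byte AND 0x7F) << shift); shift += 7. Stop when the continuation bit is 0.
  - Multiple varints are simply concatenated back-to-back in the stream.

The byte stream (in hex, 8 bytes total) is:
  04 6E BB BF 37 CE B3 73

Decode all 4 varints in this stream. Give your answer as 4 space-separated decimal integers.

Answer: 4 110 909243 1890766

Derivation:
  byte[0]=0x04 cont=0 payload=0x04=4: acc |= 4<<0 -> acc=4 shift=7 [end]
Varint 1: bytes[0:1] = 04 -> value 4 (1 byte(s))
  byte[1]=0x6E cont=0 payload=0x6E=110: acc |= 110<<0 -> acc=110 shift=7 [end]
Varint 2: bytes[1:2] = 6E -> value 110 (1 byte(s))
  byte[2]=0xBB cont=1 payload=0x3B=59: acc |= 59<<0 -> acc=59 shift=7
  byte[3]=0xBF cont=1 payload=0x3F=63: acc |= 63<<7 -> acc=8123 shift=14
  byte[4]=0x37 cont=0 payload=0x37=55: acc |= 55<<14 -> acc=909243 shift=21 [end]
Varint 3: bytes[2:5] = BB BF 37 -> value 909243 (3 byte(s))
  byte[5]=0xCE cont=1 payload=0x4E=78: acc |= 78<<0 -> acc=78 shift=7
  byte[6]=0xB3 cont=1 payload=0x33=51: acc |= 51<<7 -> acc=6606 shift=14
  byte[7]=0x73 cont=0 payload=0x73=115: acc |= 115<<14 -> acc=1890766 shift=21 [end]
Varint 4: bytes[5:8] = CE B3 73 -> value 1890766 (3 byte(s))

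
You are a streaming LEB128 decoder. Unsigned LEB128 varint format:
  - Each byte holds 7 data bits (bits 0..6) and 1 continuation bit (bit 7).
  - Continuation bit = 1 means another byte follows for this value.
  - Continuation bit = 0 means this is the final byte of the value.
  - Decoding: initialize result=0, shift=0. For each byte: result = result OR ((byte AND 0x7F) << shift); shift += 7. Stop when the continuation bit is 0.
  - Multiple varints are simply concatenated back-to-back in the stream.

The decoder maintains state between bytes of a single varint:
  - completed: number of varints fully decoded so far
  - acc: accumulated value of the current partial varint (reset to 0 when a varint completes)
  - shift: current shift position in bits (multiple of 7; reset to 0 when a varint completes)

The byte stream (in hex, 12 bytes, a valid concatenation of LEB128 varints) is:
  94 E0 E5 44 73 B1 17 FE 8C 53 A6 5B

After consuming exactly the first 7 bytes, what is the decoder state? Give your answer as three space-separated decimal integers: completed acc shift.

Answer: 3 0 0

Derivation:
byte[0]=0x94 cont=1 payload=0x14: acc |= 20<<0 -> completed=0 acc=20 shift=7
byte[1]=0xE0 cont=1 payload=0x60: acc |= 96<<7 -> completed=0 acc=12308 shift=14
byte[2]=0xE5 cont=1 payload=0x65: acc |= 101<<14 -> completed=0 acc=1667092 shift=21
byte[3]=0x44 cont=0 payload=0x44: varint #1 complete (value=144273428); reset -> completed=1 acc=0 shift=0
byte[4]=0x73 cont=0 payload=0x73: varint #2 complete (value=115); reset -> completed=2 acc=0 shift=0
byte[5]=0xB1 cont=1 payload=0x31: acc |= 49<<0 -> completed=2 acc=49 shift=7
byte[6]=0x17 cont=0 payload=0x17: varint #3 complete (value=2993); reset -> completed=3 acc=0 shift=0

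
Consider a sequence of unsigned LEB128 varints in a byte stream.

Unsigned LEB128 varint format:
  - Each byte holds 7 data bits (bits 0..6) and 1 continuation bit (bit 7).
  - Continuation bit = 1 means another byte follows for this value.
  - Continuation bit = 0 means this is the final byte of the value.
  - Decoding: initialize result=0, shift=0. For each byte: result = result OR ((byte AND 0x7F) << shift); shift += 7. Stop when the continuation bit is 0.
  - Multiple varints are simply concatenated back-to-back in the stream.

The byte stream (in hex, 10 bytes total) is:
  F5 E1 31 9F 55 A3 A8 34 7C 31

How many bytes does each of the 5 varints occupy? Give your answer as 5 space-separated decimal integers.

Answer: 3 2 3 1 1

Derivation:
  byte[0]=0xF5 cont=1 payload=0x75=117: acc |= 117<<0 -> acc=117 shift=7
  byte[1]=0xE1 cont=1 payload=0x61=97: acc |= 97<<7 -> acc=12533 shift=14
  byte[2]=0x31 cont=0 payload=0x31=49: acc |= 49<<14 -> acc=815349 shift=21 [end]
Varint 1: bytes[0:3] = F5 E1 31 -> value 815349 (3 byte(s))
  byte[3]=0x9F cont=1 payload=0x1F=31: acc |= 31<<0 -> acc=31 shift=7
  byte[4]=0x55 cont=0 payload=0x55=85: acc |= 85<<7 -> acc=10911 shift=14 [end]
Varint 2: bytes[3:5] = 9F 55 -> value 10911 (2 byte(s))
  byte[5]=0xA3 cont=1 payload=0x23=35: acc |= 35<<0 -> acc=35 shift=7
  byte[6]=0xA8 cont=1 payload=0x28=40: acc |= 40<<7 -> acc=5155 shift=14
  byte[7]=0x34 cont=0 payload=0x34=52: acc |= 52<<14 -> acc=857123 shift=21 [end]
Varint 3: bytes[5:8] = A3 A8 34 -> value 857123 (3 byte(s))
  byte[8]=0x7C cont=0 payload=0x7C=124: acc |= 124<<0 -> acc=124 shift=7 [end]
Varint 4: bytes[8:9] = 7C -> value 124 (1 byte(s))
  byte[9]=0x31 cont=0 payload=0x31=49: acc |= 49<<0 -> acc=49 shift=7 [end]
Varint 5: bytes[9:10] = 31 -> value 49 (1 byte(s))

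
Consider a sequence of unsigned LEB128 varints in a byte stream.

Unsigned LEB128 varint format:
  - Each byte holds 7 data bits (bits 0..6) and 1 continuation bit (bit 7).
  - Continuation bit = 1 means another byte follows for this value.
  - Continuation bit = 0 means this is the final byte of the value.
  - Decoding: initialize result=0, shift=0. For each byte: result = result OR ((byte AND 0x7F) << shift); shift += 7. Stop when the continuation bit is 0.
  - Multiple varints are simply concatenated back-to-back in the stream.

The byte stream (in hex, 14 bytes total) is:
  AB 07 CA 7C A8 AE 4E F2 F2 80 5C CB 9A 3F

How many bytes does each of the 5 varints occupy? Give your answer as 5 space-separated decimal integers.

Answer: 2 2 3 4 3

Derivation:
  byte[0]=0xAB cont=1 payload=0x2B=43: acc |= 43<<0 -> acc=43 shift=7
  byte[1]=0x07 cont=0 payload=0x07=7: acc |= 7<<7 -> acc=939 shift=14 [end]
Varint 1: bytes[0:2] = AB 07 -> value 939 (2 byte(s))
  byte[2]=0xCA cont=1 payload=0x4A=74: acc |= 74<<0 -> acc=74 shift=7
  byte[3]=0x7C cont=0 payload=0x7C=124: acc |= 124<<7 -> acc=15946 shift=14 [end]
Varint 2: bytes[2:4] = CA 7C -> value 15946 (2 byte(s))
  byte[4]=0xA8 cont=1 payload=0x28=40: acc |= 40<<0 -> acc=40 shift=7
  byte[5]=0xAE cont=1 payload=0x2E=46: acc |= 46<<7 -> acc=5928 shift=14
  byte[6]=0x4E cont=0 payload=0x4E=78: acc |= 78<<14 -> acc=1283880 shift=21 [end]
Varint 3: bytes[4:7] = A8 AE 4E -> value 1283880 (3 byte(s))
  byte[7]=0xF2 cont=1 payload=0x72=114: acc |= 114<<0 -> acc=114 shift=7
  byte[8]=0xF2 cont=1 payload=0x72=114: acc |= 114<<7 -> acc=14706 shift=14
  byte[9]=0x80 cont=1 payload=0x00=0: acc |= 0<<14 -> acc=14706 shift=21
  byte[10]=0x5C cont=0 payload=0x5C=92: acc |= 92<<21 -> acc=192952690 shift=28 [end]
Varint 4: bytes[7:11] = F2 F2 80 5C -> value 192952690 (4 byte(s))
  byte[11]=0xCB cont=1 payload=0x4B=75: acc |= 75<<0 -> acc=75 shift=7
  byte[12]=0x9A cont=1 payload=0x1A=26: acc |= 26<<7 -> acc=3403 shift=14
  byte[13]=0x3F cont=0 payload=0x3F=63: acc |= 63<<14 -> acc=1035595 shift=21 [end]
Varint 5: bytes[11:14] = CB 9A 3F -> value 1035595 (3 byte(s))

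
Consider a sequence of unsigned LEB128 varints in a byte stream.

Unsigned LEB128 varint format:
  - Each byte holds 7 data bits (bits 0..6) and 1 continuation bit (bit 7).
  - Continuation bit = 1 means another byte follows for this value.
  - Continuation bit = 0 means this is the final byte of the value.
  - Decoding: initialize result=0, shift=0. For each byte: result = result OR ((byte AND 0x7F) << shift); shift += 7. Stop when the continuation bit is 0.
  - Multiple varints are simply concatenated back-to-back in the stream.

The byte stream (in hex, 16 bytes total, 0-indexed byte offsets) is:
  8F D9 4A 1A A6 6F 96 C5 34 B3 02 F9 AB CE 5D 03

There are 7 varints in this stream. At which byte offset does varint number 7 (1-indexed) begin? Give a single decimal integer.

Answer: 15

Derivation:
  byte[0]=0x8F cont=1 payload=0x0F=15: acc |= 15<<0 -> acc=15 shift=7
  byte[1]=0xD9 cont=1 payload=0x59=89: acc |= 89<<7 -> acc=11407 shift=14
  byte[2]=0x4A cont=0 payload=0x4A=74: acc |= 74<<14 -> acc=1223823 shift=21 [end]
Varint 1: bytes[0:3] = 8F D9 4A -> value 1223823 (3 byte(s))
  byte[3]=0x1A cont=0 payload=0x1A=26: acc |= 26<<0 -> acc=26 shift=7 [end]
Varint 2: bytes[3:4] = 1A -> value 26 (1 byte(s))
  byte[4]=0xA6 cont=1 payload=0x26=38: acc |= 38<<0 -> acc=38 shift=7
  byte[5]=0x6F cont=0 payload=0x6F=111: acc |= 111<<7 -> acc=14246 shift=14 [end]
Varint 3: bytes[4:6] = A6 6F -> value 14246 (2 byte(s))
  byte[6]=0x96 cont=1 payload=0x16=22: acc |= 22<<0 -> acc=22 shift=7
  byte[7]=0xC5 cont=1 payload=0x45=69: acc |= 69<<7 -> acc=8854 shift=14
  byte[8]=0x34 cont=0 payload=0x34=52: acc |= 52<<14 -> acc=860822 shift=21 [end]
Varint 4: bytes[6:9] = 96 C5 34 -> value 860822 (3 byte(s))
  byte[9]=0xB3 cont=1 payload=0x33=51: acc |= 51<<0 -> acc=51 shift=7
  byte[10]=0x02 cont=0 payload=0x02=2: acc |= 2<<7 -> acc=307 shift=14 [end]
Varint 5: bytes[9:11] = B3 02 -> value 307 (2 byte(s))
  byte[11]=0xF9 cont=1 payload=0x79=121: acc |= 121<<0 -> acc=121 shift=7
  byte[12]=0xAB cont=1 payload=0x2B=43: acc |= 43<<7 -> acc=5625 shift=14
  byte[13]=0xCE cont=1 payload=0x4E=78: acc |= 78<<14 -> acc=1283577 shift=21
  byte[14]=0x5D cont=0 payload=0x5D=93: acc |= 93<<21 -> acc=196318713 shift=28 [end]
Varint 6: bytes[11:15] = F9 AB CE 5D -> value 196318713 (4 byte(s))
  byte[15]=0x03 cont=0 payload=0x03=3: acc |= 3<<0 -> acc=3 shift=7 [end]
Varint 7: bytes[15:16] = 03 -> value 3 (1 byte(s))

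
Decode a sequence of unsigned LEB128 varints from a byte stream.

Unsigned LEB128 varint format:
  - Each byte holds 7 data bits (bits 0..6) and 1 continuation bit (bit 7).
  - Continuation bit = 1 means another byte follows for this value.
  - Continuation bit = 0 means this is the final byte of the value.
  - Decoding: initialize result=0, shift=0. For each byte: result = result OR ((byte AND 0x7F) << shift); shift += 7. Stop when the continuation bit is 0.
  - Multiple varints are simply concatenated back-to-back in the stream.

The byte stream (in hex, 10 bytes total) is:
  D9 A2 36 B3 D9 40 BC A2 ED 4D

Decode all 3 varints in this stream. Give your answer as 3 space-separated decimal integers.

Answer: 889177 1060019 163270972

Derivation:
  byte[0]=0xD9 cont=1 payload=0x59=89: acc |= 89<<0 -> acc=89 shift=7
  byte[1]=0xA2 cont=1 payload=0x22=34: acc |= 34<<7 -> acc=4441 shift=14
  byte[2]=0x36 cont=0 payload=0x36=54: acc |= 54<<14 -> acc=889177 shift=21 [end]
Varint 1: bytes[0:3] = D9 A2 36 -> value 889177 (3 byte(s))
  byte[3]=0xB3 cont=1 payload=0x33=51: acc |= 51<<0 -> acc=51 shift=7
  byte[4]=0xD9 cont=1 payload=0x59=89: acc |= 89<<7 -> acc=11443 shift=14
  byte[5]=0x40 cont=0 payload=0x40=64: acc |= 64<<14 -> acc=1060019 shift=21 [end]
Varint 2: bytes[3:6] = B3 D9 40 -> value 1060019 (3 byte(s))
  byte[6]=0xBC cont=1 payload=0x3C=60: acc |= 60<<0 -> acc=60 shift=7
  byte[7]=0xA2 cont=1 payload=0x22=34: acc |= 34<<7 -> acc=4412 shift=14
  byte[8]=0xED cont=1 payload=0x6D=109: acc |= 109<<14 -> acc=1790268 shift=21
  byte[9]=0x4D cont=0 payload=0x4D=77: acc |= 77<<21 -> acc=163270972 shift=28 [end]
Varint 3: bytes[6:10] = BC A2 ED 4D -> value 163270972 (4 byte(s))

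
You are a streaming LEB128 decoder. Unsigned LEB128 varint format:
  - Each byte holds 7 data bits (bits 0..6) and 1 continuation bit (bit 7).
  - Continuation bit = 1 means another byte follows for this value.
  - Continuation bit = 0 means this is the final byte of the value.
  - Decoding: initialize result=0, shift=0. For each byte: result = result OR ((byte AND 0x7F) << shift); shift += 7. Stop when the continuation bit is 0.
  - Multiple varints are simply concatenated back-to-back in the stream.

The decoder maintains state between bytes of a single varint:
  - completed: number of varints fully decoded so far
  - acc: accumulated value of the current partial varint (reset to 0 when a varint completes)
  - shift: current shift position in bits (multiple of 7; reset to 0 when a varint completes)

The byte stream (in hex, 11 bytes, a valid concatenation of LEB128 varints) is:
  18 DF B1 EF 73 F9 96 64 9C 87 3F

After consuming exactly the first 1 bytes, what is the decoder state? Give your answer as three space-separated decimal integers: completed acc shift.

Answer: 1 0 0

Derivation:
byte[0]=0x18 cont=0 payload=0x18: varint #1 complete (value=24); reset -> completed=1 acc=0 shift=0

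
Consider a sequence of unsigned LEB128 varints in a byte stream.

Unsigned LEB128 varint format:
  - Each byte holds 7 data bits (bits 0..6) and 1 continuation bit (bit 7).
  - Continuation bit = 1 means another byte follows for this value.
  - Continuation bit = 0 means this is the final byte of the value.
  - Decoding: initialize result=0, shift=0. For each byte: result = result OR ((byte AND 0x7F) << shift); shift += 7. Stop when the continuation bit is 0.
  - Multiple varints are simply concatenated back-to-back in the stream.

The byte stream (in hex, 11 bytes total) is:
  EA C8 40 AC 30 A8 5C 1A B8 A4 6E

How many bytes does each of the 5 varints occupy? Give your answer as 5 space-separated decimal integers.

  byte[0]=0xEA cont=1 payload=0x6A=106: acc |= 106<<0 -> acc=106 shift=7
  byte[1]=0xC8 cont=1 payload=0x48=72: acc |= 72<<7 -> acc=9322 shift=14
  byte[2]=0x40 cont=0 payload=0x40=64: acc |= 64<<14 -> acc=1057898 shift=21 [end]
Varint 1: bytes[0:3] = EA C8 40 -> value 1057898 (3 byte(s))
  byte[3]=0xAC cont=1 payload=0x2C=44: acc |= 44<<0 -> acc=44 shift=7
  byte[4]=0x30 cont=0 payload=0x30=48: acc |= 48<<7 -> acc=6188 shift=14 [end]
Varint 2: bytes[3:5] = AC 30 -> value 6188 (2 byte(s))
  byte[5]=0xA8 cont=1 payload=0x28=40: acc |= 40<<0 -> acc=40 shift=7
  byte[6]=0x5C cont=0 payload=0x5C=92: acc |= 92<<7 -> acc=11816 shift=14 [end]
Varint 3: bytes[5:7] = A8 5C -> value 11816 (2 byte(s))
  byte[7]=0x1A cont=0 payload=0x1A=26: acc |= 26<<0 -> acc=26 shift=7 [end]
Varint 4: bytes[7:8] = 1A -> value 26 (1 byte(s))
  byte[8]=0xB8 cont=1 payload=0x38=56: acc |= 56<<0 -> acc=56 shift=7
  byte[9]=0xA4 cont=1 payload=0x24=36: acc |= 36<<7 -> acc=4664 shift=14
  byte[10]=0x6E cont=0 payload=0x6E=110: acc |= 110<<14 -> acc=1806904 shift=21 [end]
Varint 5: bytes[8:11] = B8 A4 6E -> value 1806904 (3 byte(s))

Answer: 3 2 2 1 3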